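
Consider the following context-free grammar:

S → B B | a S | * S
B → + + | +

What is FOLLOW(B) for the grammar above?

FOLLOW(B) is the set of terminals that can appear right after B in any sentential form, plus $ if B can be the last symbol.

We compute FOLLOW(B) using the standard algorithm.
FOLLOW(S) starts with {$}.
FIRST(B) = {+}
FIRST(S) = {*, +, a}
FOLLOW(B) = {$, +}
FOLLOW(S) = {$}
Therefore, FOLLOW(B) = {$, +}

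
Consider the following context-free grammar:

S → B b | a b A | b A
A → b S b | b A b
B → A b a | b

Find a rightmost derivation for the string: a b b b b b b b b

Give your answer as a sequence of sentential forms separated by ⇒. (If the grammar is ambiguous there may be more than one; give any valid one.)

S ⇒ a b A ⇒ a b b S b ⇒ a b b b A b ⇒ a b b b b S b b ⇒ a b b b b B b b b ⇒ a b b b b b b b b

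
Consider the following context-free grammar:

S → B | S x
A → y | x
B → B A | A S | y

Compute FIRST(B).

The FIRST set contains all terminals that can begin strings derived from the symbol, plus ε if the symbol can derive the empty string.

We compute FIRST(B) using the standard algorithm.
FIRST(A) = {x, y}
FIRST(B) = {x, y}
FIRST(S) = {x, y}
Therefore, FIRST(B) = {x, y}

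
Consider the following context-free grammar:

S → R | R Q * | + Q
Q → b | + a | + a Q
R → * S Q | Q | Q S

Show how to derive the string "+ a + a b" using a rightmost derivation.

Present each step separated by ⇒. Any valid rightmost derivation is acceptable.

S ⇒ R ⇒ Q ⇒ + a Q ⇒ + a + a Q ⇒ + a + a b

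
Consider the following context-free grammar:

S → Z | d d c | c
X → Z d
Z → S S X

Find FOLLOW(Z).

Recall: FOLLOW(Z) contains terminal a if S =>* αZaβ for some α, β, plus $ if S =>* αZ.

We compute FOLLOW(Z) using the standard algorithm.
FOLLOW(S) starts with {$}.
FIRST(S) = {c, d}
FIRST(X) = {c, d}
FIRST(Z) = {c, d}
FOLLOW(S) = {$, c, d}
FOLLOW(X) = {$, c, d}
FOLLOW(Z) = {$, c, d}
Therefore, FOLLOW(Z) = {$, c, d}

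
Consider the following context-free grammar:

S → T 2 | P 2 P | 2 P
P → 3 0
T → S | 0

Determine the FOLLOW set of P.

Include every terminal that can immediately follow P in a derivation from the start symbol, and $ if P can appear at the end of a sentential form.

We compute FOLLOW(P) using the standard algorithm.
FOLLOW(S) starts with {$}.
FIRST(P) = {3}
FIRST(S) = {0, 2, 3}
FIRST(T) = {0, 2, 3}
FOLLOW(P) = {$, 2}
FOLLOW(S) = {$, 2}
FOLLOW(T) = {2}
Therefore, FOLLOW(P) = {$, 2}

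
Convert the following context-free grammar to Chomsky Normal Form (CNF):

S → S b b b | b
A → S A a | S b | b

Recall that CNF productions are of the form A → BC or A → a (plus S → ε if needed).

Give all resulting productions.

TB → b; S → b; TA → a; A → b; S → S X0; X0 → TB X1; X1 → TB TB; A → S X2; X2 → A TA; A → S TB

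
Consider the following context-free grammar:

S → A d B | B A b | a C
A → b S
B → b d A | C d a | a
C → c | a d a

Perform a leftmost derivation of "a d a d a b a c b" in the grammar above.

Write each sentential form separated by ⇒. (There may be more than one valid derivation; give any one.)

S ⇒ B A b ⇒ C d a A b ⇒ a d a d a A b ⇒ a d a d a b S b ⇒ a d a d a b a C b ⇒ a d a d a b a c b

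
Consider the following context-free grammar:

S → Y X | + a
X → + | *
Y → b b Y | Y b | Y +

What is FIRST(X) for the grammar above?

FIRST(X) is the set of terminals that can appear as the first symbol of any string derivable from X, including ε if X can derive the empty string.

We compute FIRST(X) using the standard algorithm.
FIRST(S) = {+, b}
FIRST(X) = {*, +}
FIRST(Y) = {b}
Therefore, FIRST(X) = {*, +}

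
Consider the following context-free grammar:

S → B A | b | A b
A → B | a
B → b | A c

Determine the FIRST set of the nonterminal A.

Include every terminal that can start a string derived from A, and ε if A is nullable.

We compute FIRST(A) using the standard algorithm.
FIRST(A) = {a, b}
FIRST(B) = {a, b}
FIRST(S) = {a, b}
Therefore, FIRST(A) = {a, b}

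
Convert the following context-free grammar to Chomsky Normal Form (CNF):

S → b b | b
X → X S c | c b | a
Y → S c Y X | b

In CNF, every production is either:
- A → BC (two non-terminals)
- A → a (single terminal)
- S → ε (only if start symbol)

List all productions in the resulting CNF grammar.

TB → b; S → b; TC → c; X → a; Y → b; S → TB TB; X → X X0; X0 → S TC; X → TC TB; Y → S X1; X1 → TC X2; X2 → Y X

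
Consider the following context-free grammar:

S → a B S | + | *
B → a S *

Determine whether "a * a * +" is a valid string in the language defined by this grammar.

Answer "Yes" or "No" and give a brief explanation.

No - no valid derivation exists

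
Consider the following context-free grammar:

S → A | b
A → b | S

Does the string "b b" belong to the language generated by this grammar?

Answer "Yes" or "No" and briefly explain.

No - no valid derivation exists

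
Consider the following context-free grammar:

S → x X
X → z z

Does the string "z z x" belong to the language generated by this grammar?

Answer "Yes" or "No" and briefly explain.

No - no valid derivation exists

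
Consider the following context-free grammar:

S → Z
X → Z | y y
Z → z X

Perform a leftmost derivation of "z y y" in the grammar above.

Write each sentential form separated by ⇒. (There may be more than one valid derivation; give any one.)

S ⇒ Z ⇒ z X ⇒ z y y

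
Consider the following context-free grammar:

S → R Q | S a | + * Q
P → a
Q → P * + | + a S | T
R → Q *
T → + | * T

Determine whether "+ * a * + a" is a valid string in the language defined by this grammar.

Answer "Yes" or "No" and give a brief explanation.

Yes - a valid derivation exists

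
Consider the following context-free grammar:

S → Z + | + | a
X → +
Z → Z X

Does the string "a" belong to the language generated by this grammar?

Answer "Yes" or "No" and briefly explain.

Yes - a valid derivation exists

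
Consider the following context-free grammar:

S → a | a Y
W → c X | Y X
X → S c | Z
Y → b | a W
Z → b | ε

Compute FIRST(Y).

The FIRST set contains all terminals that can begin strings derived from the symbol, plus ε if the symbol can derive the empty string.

We compute FIRST(Y) using the standard algorithm.
FIRST(S) = {a}
FIRST(W) = {a, b, c}
FIRST(X) = {a, b, ε}
FIRST(Y) = {a, b}
FIRST(Z) = {b, ε}
Therefore, FIRST(Y) = {a, b}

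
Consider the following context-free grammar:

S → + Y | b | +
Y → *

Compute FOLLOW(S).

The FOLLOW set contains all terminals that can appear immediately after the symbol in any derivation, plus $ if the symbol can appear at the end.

We compute FOLLOW(S) using the standard algorithm.
FOLLOW(S) starts with {$}.
FIRST(S) = {+, b}
FIRST(Y) = {*}
FOLLOW(S) = {$}
FOLLOW(Y) = {$}
Therefore, FOLLOW(S) = {$}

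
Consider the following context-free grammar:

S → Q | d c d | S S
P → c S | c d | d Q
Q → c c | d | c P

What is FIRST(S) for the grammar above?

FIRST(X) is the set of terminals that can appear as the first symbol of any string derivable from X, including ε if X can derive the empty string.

We compute FIRST(S) using the standard algorithm.
FIRST(P) = {c, d}
FIRST(Q) = {c, d}
FIRST(S) = {c, d}
Therefore, FIRST(S) = {c, d}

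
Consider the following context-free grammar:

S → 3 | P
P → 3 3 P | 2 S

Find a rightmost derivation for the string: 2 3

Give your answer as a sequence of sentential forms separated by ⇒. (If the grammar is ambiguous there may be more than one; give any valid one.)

S ⇒ P ⇒ 2 S ⇒ 2 3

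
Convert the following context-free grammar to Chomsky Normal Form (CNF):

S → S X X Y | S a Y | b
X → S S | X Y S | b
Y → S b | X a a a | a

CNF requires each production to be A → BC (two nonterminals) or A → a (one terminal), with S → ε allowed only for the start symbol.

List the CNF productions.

TA → a; S → b; X → b; TB → b; Y → a; S → S X0; X0 → X X1; X1 → X Y; S → S X2; X2 → TA Y; X → S S; X → X X3; X3 → Y S; Y → S TB; Y → X X4; X4 → TA X5; X5 → TA TA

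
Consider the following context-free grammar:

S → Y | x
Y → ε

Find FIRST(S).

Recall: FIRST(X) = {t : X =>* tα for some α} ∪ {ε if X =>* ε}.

We compute FIRST(S) using the standard algorithm.
FIRST(S) = {x, ε}
FIRST(Y) = {ε}
Therefore, FIRST(S) = {x, ε}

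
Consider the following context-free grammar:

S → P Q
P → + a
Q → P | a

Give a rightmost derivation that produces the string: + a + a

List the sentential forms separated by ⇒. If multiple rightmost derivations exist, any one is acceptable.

S ⇒ P Q ⇒ P P ⇒ P + a ⇒ + a + a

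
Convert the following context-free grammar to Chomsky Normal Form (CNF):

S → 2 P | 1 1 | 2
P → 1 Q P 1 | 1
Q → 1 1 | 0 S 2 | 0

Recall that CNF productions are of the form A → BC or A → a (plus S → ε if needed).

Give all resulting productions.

T2 → 2; T1 → 1; S → 2; P → 1; T0 → 0; Q → 0; S → T2 P; S → T1 T1; P → T1 X0; X0 → Q X1; X1 → P T1; Q → T1 T1; Q → T0 X2; X2 → S T2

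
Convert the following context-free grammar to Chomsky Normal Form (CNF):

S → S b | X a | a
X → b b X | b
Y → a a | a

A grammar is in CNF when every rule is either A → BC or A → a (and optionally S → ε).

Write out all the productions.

TB → b; TA → a; S → a; X → b; Y → a; S → S TB; S → X TA; X → TB X0; X0 → TB X; Y → TA TA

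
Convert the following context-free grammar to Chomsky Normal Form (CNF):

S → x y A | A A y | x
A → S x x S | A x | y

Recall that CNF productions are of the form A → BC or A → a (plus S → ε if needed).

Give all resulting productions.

TX → x; TY → y; S → x; A → y; S → TX X0; X0 → TY A; S → A X1; X1 → A TY; A → S X2; X2 → TX X3; X3 → TX S; A → A TX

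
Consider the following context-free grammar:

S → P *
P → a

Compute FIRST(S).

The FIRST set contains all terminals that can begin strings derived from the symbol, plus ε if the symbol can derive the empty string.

We compute FIRST(S) using the standard algorithm.
FIRST(P) = {a}
FIRST(S) = {a}
Therefore, FIRST(S) = {a}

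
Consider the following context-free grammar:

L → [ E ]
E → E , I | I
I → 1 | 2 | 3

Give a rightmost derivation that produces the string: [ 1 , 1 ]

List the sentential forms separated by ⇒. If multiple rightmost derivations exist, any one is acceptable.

L ⇒ [ E ] ⇒ [ E , I ] ⇒ [ E , 1 ] ⇒ [ I , 1 ] ⇒ [ 1 , 1 ]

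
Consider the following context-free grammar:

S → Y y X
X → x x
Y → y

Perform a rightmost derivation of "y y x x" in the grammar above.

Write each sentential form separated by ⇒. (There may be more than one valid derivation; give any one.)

S ⇒ Y y X ⇒ Y y x x ⇒ y y x x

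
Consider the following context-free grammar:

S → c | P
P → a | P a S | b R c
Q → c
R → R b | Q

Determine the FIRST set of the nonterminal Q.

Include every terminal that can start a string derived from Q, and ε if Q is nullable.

We compute FIRST(Q) using the standard algorithm.
FIRST(P) = {a, b}
FIRST(Q) = {c}
FIRST(R) = {c}
FIRST(S) = {a, b, c}
Therefore, FIRST(Q) = {c}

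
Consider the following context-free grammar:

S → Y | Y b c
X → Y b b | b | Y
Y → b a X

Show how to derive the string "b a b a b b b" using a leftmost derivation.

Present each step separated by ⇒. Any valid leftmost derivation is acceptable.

S ⇒ Y ⇒ b a X ⇒ b a Y b b ⇒ b a b a X b b ⇒ b a b a b b b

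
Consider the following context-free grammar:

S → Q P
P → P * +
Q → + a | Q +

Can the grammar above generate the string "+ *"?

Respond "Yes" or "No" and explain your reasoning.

No - no valid derivation exists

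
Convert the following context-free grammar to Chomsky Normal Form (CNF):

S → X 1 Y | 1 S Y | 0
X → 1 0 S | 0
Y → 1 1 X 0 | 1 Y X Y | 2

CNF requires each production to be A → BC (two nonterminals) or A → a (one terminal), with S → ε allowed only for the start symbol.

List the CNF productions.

T1 → 1; S → 0; T0 → 0; X → 0; Y → 2; S → X X0; X0 → T1 Y; S → T1 X1; X1 → S Y; X → T1 X2; X2 → T0 S; Y → T1 X3; X3 → T1 X4; X4 → X T0; Y → T1 X5; X5 → Y X6; X6 → X Y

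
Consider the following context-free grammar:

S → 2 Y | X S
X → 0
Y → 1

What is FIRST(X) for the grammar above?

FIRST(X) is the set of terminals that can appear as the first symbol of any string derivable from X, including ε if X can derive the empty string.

We compute FIRST(X) using the standard algorithm.
FIRST(S) = {0, 2}
FIRST(X) = {0}
FIRST(Y) = {1}
Therefore, FIRST(X) = {0}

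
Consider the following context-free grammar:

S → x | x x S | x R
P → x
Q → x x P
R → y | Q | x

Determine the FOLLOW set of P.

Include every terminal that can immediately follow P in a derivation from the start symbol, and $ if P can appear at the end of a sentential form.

We compute FOLLOW(P) using the standard algorithm.
FOLLOW(S) starts with {$}.
FIRST(P) = {x}
FIRST(Q) = {x}
FIRST(R) = {x, y}
FIRST(S) = {x}
FOLLOW(P) = {$}
FOLLOW(Q) = {$}
FOLLOW(R) = {$}
FOLLOW(S) = {$}
Therefore, FOLLOW(P) = {$}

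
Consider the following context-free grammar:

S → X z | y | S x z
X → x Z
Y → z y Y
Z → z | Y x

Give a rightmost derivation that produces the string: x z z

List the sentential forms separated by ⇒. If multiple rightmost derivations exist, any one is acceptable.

S ⇒ X z ⇒ x Z z ⇒ x z z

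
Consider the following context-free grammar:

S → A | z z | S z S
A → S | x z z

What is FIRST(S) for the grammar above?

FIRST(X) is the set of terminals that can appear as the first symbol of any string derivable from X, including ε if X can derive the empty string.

We compute FIRST(S) using the standard algorithm.
FIRST(A) = {x, z}
FIRST(S) = {x, z}
Therefore, FIRST(S) = {x, z}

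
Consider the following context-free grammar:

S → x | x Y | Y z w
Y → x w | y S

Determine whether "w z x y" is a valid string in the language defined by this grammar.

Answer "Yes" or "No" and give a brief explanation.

No - no valid derivation exists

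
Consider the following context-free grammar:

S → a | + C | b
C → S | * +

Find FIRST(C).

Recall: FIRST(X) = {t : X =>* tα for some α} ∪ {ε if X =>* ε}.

We compute FIRST(C) using the standard algorithm.
FIRST(C) = {*, +, a, b}
FIRST(S) = {+, a, b}
Therefore, FIRST(C) = {*, +, a, b}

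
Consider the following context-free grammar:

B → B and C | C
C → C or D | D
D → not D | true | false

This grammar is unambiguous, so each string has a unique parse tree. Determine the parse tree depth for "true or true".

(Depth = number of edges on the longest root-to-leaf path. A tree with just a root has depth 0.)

4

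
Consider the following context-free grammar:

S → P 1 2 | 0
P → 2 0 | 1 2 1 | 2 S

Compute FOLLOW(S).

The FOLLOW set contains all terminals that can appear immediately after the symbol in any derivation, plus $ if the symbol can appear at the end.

We compute FOLLOW(S) using the standard algorithm.
FOLLOW(S) starts with {$}.
FIRST(P) = {1, 2}
FIRST(S) = {0, 1, 2}
FOLLOW(P) = {1}
FOLLOW(S) = {$, 1}
Therefore, FOLLOW(S) = {$, 1}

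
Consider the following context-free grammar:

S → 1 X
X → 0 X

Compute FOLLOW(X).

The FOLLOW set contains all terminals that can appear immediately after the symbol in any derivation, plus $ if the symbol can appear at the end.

We compute FOLLOW(X) using the standard algorithm.
FOLLOW(S) starts with {$}.
FIRST(S) = {1}
FIRST(X) = {0}
FOLLOW(S) = {$}
FOLLOW(X) = {$}
Therefore, FOLLOW(X) = {$}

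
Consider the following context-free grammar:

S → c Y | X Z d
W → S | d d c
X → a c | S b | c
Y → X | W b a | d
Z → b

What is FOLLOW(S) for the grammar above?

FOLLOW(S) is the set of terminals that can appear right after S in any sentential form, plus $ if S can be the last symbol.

We compute FOLLOW(S) using the standard algorithm.
FOLLOW(S) starts with {$}.
FIRST(S) = {a, c}
FIRST(W) = {a, c, d}
FIRST(X) = {a, c}
FIRST(Y) = {a, c, d}
FIRST(Z) = {b}
FOLLOW(S) = {$, b}
FOLLOW(W) = {b}
FOLLOW(X) = {$, b}
FOLLOW(Y) = {$, b}
FOLLOW(Z) = {d}
Therefore, FOLLOW(S) = {$, b}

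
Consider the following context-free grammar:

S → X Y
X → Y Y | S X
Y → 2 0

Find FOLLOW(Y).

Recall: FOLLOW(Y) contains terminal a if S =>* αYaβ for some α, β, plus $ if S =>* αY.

We compute FOLLOW(Y) using the standard algorithm.
FOLLOW(S) starts with {$}.
FIRST(S) = {2}
FIRST(X) = {2}
FIRST(Y) = {2}
FOLLOW(S) = {$, 2}
FOLLOW(X) = {2}
FOLLOW(Y) = {$, 2}
Therefore, FOLLOW(Y) = {$, 2}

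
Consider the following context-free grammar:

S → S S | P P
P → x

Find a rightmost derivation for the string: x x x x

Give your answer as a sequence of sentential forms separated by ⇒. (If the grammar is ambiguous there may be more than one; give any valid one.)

S ⇒ S S ⇒ S P P ⇒ S P x ⇒ S x x ⇒ P P x x ⇒ P x x x ⇒ x x x x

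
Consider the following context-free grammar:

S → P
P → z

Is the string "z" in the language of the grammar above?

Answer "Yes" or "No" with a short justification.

Yes - a valid derivation exists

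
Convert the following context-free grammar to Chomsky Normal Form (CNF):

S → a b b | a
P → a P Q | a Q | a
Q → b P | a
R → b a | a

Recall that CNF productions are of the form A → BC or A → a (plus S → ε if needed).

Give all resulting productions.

TA → a; TB → b; S → a; P → a; Q → a; R → a; S → TA X0; X0 → TB TB; P → TA X1; X1 → P Q; P → TA Q; Q → TB P; R → TB TA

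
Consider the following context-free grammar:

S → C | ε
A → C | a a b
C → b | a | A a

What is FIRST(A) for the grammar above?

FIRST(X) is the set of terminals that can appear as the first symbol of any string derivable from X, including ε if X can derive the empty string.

We compute FIRST(A) using the standard algorithm.
FIRST(A) = {a, b}
FIRST(C) = {a, b}
FIRST(S) = {a, b, ε}
Therefore, FIRST(A) = {a, b}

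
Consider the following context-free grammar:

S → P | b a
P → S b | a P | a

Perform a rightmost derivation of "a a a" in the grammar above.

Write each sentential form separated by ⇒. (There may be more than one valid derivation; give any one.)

S ⇒ P ⇒ a P ⇒ a a P ⇒ a a a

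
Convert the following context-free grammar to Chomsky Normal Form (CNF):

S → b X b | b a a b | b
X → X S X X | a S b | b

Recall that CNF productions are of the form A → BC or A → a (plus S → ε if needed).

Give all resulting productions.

TB → b; TA → a; S → b; X → b; S → TB X0; X0 → X TB; S → TB X1; X1 → TA X2; X2 → TA TB; X → X X3; X3 → S X4; X4 → X X; X → TA X5; X5 → S TB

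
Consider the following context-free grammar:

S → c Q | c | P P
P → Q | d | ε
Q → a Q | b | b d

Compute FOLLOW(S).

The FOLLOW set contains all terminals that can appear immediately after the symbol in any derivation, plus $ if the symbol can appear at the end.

We compute FOLLOW(S) using the standard algorithm.
FOLLOW(S) starts with {$}.
FIRST(P) = {a, b, d, ε}
FIRST(Q) = {a, b}
FIRST(S) = {a, b, c, d, ε}
FOLLOW(P) = {$, a, b, d}
FOLLOW(Q) = {$, a, b, d}
FOLLOW(S) = {$}
Therefore, FOLLOW(S) = {$}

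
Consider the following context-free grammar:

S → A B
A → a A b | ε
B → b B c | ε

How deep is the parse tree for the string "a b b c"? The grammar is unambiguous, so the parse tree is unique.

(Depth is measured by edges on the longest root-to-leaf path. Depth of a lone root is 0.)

3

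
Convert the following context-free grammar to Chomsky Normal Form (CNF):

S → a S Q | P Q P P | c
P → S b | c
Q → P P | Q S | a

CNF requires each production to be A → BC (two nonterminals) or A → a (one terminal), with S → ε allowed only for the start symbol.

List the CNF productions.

TA → a; S → c; TB → b; P → c; Q → a; S → TA X0; X0 → S Q; S → P X1; X1 → Q X2; X2 → P P; P → S TB; Q → P P; Q → Q S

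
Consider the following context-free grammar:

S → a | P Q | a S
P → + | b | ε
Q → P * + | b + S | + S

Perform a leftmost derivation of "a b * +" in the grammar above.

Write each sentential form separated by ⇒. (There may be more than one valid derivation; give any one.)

S ⇒ a S ⇒ a P Q ⇒ a b Q ⇒ a b P * + ⇒ a b * +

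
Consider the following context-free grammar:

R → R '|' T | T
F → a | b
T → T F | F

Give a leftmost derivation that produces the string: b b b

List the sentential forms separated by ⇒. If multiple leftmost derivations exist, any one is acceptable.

R ⇒ T ⇒ T F ⇒ T F F ⇒ F F F ⇒ b F F ⇒ b b F ⇒ b b b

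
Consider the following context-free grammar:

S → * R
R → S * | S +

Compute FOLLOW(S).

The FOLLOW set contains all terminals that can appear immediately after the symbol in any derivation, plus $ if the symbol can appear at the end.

We compute FOLLOW(S) using the standard algorithm.
FOLLOW(S) starts with {$}.
FIRST(R) = {*}
FIRST(S) = {*}
FOLLOW(R) = {$, *, +}
FOLLOW(S) = {$, *, +}
Therefore, FOLLOW(S) = {$, *, +}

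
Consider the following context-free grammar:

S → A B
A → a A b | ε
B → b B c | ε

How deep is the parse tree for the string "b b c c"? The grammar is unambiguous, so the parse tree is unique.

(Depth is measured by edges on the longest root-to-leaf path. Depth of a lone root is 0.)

4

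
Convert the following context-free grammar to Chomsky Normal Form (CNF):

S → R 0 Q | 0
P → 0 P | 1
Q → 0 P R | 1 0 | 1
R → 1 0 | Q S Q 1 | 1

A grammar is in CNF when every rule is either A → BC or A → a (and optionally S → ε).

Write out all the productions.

T0 → 0; S → 0; P → 1; T1 → 1; Q → 1; R → 1; S → R X0; X0 → T0 Q; P → T0 P; Q → T0 X1; X1 → P R; Q → T1 T0; R → T1 T0; R → Q X2; X2 → S X3; X3 → Q T1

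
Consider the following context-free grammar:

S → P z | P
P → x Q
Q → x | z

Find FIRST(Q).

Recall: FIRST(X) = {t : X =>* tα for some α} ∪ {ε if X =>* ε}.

We compute FIRST(Q) using the standard algorithm.
FIRST(P) = {x}
FIRST(Q) = {x, z}
FIRST(S) = {x}
Therefore, FIRST(Q) = {x, z}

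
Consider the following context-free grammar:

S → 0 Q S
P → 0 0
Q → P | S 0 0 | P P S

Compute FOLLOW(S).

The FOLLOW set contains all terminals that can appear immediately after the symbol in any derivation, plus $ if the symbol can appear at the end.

We compute FOLLOW(S) using the standard algorithm.
FOLLOW(S) starts with {$}.
FIRST(P) = {0}
FIRST(Q) = {0}
FIRST(S) = {0}
FOLLOW(P) = {0}
FOLLOW(Q) = {0}
FOLLOW(S) = {$, 0}
Therefore, FOLLOW(S) = {$, 0}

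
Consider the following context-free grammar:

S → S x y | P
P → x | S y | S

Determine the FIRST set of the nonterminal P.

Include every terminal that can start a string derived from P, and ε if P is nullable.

We compute FIRST(P) using the standard algorithm.
FIRST(P) = {x}
FIRST(S) = {x}
Therefore, FIRST(P) = {x}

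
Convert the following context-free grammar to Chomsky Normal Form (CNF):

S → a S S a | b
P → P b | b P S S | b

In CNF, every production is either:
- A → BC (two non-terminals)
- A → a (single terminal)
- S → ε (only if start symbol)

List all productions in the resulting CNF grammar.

TA → a; S → b; TB → b; P → b; S → TA X0; X0 → S X1; X1 → S TA; P → P TB; P → TB X2; X2 → P X3; X3 → S S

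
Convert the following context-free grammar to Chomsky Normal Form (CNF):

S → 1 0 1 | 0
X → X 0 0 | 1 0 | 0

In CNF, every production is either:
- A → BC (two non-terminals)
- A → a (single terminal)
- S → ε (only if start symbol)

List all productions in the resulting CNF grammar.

T1 → 1; T0 → 0; S → 0; X → 0; S → T1 X0; X0 → T0 T1; X → X X1; X1 → T0 T0; X → T1 T0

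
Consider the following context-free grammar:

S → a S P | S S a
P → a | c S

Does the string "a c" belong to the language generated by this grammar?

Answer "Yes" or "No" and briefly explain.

No - no valid derivation exists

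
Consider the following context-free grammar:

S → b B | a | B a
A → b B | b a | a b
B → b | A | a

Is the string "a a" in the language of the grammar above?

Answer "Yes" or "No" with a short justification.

Yes - a valid derivation exists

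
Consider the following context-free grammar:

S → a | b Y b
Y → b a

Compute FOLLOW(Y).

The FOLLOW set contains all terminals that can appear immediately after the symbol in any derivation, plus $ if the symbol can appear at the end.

We compute FOLLOW(Y) using the standard algorithm.
FOLLOW(S) starts with {$}.
FIRST(S) = {a, b}
FIRST(Y) = {b}
FOLLOW(S) = {$}
FOLLOW(Y) = {b}
Therefore, FOLLOW(Y) = {b}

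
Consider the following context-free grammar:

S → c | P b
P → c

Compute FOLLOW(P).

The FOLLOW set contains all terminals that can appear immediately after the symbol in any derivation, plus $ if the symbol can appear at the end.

We compute FOLLOW(P) using the standard algorithm.
FOLLOW(S) starts with {$}.
FIRST(P) = {c}
FIRST(S) = {c}
FOLLOW(P) = {b}
FOLLOW(S) = {$}
Therefore, FOLLOW(P) = {b}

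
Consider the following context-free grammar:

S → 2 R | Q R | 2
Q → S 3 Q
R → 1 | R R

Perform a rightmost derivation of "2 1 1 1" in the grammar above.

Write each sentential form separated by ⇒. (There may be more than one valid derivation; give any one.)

S ⇒ 2 R ⇒ 2 R R ⇒ 2 R 1 ⇒ 2 R R 1 ⇒ 2 R 1 1 ⇒ 2 1 1 1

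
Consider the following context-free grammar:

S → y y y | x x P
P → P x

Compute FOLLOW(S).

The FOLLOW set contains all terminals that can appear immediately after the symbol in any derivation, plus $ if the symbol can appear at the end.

We compute FOLLOW(S) using the standard algorithm.
FOLLOW(S) starts with {$}.
FIRST(P) = {}
FIRST(S) = {x, y}
FOLLOW(P) = {$, x}
FOLLOW(S) = {$}
Therefore, FOLLOW(S) = {$}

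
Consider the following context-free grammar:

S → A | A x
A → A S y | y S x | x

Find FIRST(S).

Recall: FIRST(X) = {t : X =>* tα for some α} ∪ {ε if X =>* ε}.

We compute FIRST(S) using the standard algorithm.
FIRST(A) = {x, y}
FIRST(S) = {x, y}
Therefore, FIRST(S) = {x, y}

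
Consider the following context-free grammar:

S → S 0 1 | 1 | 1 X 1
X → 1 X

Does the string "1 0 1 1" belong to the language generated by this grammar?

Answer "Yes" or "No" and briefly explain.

No - no valid derivation exists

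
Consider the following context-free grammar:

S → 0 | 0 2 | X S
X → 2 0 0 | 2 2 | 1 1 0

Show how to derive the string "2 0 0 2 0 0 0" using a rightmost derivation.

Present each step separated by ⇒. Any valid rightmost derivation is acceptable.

S ⇒ X S ⇒ X X S ⇒ X X 0 ⇒ X 2 0 0 0 ⇒ 2 0 0 2 0 0 0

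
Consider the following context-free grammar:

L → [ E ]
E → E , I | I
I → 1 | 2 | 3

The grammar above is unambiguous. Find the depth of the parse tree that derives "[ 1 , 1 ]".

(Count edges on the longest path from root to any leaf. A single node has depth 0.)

4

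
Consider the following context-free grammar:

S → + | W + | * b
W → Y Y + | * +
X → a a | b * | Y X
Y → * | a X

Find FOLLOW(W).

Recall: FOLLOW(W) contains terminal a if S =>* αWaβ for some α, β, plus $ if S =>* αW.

We compute FOLLOW(W) using the standard algorithm.
FOLLOW(S) starts with {$}.
FIRST(S) = {*, +, a}
FIRST(W) = {*, a}
FIRST(X) = {*, a, b}
FIRST(Y) = {*, a}
FOLLOW(S) = {$}
FOLLOW(W) = {+}
FOLLOW(X) = {*, +, a, b}
FOLLOW(Y) = {*, +, a, b}
Therefore, FOLLOW(W) = {+}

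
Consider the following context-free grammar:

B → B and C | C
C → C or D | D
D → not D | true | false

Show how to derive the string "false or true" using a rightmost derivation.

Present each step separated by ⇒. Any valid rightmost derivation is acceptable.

B ⇒ C ⇒ C or D ⇒ C or true ⇒ D or true ⇒ false or true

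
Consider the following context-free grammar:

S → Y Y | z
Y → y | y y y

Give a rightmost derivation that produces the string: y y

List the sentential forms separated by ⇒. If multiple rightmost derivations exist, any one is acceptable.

S ⇒ Y Y ⇒ Y y ⇒ y y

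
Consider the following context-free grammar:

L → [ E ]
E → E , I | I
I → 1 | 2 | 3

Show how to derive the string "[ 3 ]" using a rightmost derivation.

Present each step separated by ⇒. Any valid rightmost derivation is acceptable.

L ⇒ [ E ] ⇒ [ I ] ⇒ [ 3 ]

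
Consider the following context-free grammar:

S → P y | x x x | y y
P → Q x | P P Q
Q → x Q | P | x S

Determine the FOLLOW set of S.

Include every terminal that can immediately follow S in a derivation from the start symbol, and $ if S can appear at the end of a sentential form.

We compute FOLLOW(S) using the standard algorithm.
FOLLOW(S) starts with {$}.
FIRST(P) = {x}
FIRST(Q) = {x}
FIRST(S) = {x, y}
FOLLOW(P) = {x, y}
FOLLOW(Q) = {x, y}
FOLLOW(S) = {$, x, y}
Therefore, FOLLOW(S) = {$, x, y}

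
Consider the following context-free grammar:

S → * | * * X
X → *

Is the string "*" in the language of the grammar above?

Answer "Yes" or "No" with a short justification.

Yes - a valid derivation exists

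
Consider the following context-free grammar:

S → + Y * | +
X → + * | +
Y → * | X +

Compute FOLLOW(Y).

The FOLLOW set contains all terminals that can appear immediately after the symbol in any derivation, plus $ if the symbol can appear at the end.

We compute FOLLOW(Y) using the standard algorithm.
FOLLOW(S) starts with {$}.
FIRST(S) = {+}
FIRST(X) = {+}
FIRST(Y) = {*, +}
FOLLOW(S) = {$}
FOLLOW(X) = {+}
FOLLOW(Y) = {*}
Therefore, FOLLOW(Y) = {*}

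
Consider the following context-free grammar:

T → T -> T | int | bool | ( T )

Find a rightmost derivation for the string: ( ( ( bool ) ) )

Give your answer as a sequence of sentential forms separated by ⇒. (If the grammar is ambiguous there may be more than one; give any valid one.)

T ⇒ ( T ) ⇒ ( ( T ) ) ⇒ ( ( ( T ) ) ) ⇒ ( ( ( bool ) ) )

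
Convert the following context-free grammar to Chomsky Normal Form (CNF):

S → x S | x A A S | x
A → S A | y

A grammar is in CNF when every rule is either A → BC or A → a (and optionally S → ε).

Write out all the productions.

TX → x; S → x; A → y; S → TX S; S → TX X0; X0 → A X1; X1 → A S; A → S A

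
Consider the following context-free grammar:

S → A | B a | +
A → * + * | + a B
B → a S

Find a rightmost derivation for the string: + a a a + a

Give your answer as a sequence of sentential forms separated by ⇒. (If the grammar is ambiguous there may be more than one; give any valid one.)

S ⇒ A ⇒ + a B ⇒ + a a S ⇒ + a a B a ⇒ + a a a S a ⇒ + a a a + a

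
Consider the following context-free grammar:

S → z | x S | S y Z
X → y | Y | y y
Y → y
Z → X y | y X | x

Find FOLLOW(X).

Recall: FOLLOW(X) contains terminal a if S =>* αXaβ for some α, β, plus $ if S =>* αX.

We compute FOLLOW(X) using the standard algorithm.
FOLLOW(S) starts with {$}.
FIRST(S) = {x, z}
FIRST(X) = {y}
FIRST(Y) = {y}
FIRST(Z) = {x, y}
FOLLOW(S) = {$, y}
FOLLOW(X) = {$, y}
FOLLOW(Y) = {$, y}
FOLLOW(Z) = {$, y}
Therefore, FOLLOW(X) = {$, y}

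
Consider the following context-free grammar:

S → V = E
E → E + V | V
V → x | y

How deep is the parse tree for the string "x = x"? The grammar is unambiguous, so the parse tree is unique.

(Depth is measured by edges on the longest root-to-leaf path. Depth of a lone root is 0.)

3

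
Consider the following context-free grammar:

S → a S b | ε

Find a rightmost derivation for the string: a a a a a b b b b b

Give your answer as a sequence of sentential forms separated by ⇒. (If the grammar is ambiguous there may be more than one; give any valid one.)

S ⇒ a S b ⇒ a a S b b ⇒ a a a S b b b ⇒ a a a a S b b b b ⇒ a a a a a S b b b b b ⇒ a a a a a b b b b b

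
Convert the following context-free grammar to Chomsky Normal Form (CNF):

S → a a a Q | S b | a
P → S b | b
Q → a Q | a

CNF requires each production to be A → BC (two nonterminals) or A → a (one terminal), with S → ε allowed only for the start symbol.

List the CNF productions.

TA → a; TB → b; S → a; P → b; Q → a; S → TA X0; X0 → TA X1; X1 → TA Q; S → S TB; P → S TB; Q → TA Q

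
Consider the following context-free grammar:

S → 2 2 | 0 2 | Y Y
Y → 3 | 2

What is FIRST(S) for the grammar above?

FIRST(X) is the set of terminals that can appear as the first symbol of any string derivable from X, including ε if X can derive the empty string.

We compute FIRST(S) using the standard algorithm.
FIRST(S) = {0, 2, 3}
FIRST(Y) = {2, 3}
Therefore, FIRST(S) = {0, 2, 3}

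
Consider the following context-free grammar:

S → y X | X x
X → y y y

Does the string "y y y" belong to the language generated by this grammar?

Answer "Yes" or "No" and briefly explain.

No - no valid derivation exists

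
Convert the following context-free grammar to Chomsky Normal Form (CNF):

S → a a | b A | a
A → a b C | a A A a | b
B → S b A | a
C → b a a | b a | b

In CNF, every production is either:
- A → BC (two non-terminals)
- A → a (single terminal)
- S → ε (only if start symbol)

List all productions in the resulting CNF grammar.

TA → a; TB → b; S → a; A → b; B → a; C → b; S → TA TA; S → TB A; A → TA X0; X0 → TB C; A → TA X1; X1 → A X2; X2 → A TA; B → S X3; X3 → TB A; C → TB X4; X4 → TA TA; C → TB TA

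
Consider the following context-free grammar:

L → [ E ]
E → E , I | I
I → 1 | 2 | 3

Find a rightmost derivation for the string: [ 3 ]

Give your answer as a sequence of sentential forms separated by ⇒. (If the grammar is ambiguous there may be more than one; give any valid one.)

L ⇒ [ E ] ⇒ [ I ] ⇒ [ 3 ]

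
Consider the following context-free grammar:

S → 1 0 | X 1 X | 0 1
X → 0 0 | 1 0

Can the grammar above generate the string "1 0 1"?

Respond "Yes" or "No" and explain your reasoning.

No - no valid derivation exists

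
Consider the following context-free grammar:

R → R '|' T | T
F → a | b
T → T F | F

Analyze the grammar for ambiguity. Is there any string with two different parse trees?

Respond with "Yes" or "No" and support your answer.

No - the grammar is unambiguous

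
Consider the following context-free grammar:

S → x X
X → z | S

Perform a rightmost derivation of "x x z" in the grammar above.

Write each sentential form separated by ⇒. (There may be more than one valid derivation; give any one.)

S ⇒ x X ⇒ x S ⇒ x x X ⇒ x x z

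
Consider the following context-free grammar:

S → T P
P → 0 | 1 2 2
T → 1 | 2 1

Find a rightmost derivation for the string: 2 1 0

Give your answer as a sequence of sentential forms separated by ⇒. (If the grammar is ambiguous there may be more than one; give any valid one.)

S ⇒ T P ⇒ T 0 ⇒ 2 1 0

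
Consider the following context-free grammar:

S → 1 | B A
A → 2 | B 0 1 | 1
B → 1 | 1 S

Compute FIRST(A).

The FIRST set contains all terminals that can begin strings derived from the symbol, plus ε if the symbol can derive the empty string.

We compute FIRST(A) using the standard algorithm.
FIRST(A) = {1, 2}
FIRST(B) = {1}
FIRST(S) = {1}
Therefore, FIRST(A) = {1, 2}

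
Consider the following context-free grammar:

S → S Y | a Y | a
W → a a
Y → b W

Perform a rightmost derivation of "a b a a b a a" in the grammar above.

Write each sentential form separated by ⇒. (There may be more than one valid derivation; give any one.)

S ⇒ S Y ⇒ S b W ⇒ S b a a ⇒ a Y b a a ⇒ a b W b a a ⇒ a b a a b a a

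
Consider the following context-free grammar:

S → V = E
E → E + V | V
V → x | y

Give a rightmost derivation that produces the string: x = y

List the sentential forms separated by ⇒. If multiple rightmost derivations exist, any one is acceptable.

S ⇒ V = E ⇒ V = V ⇒ V = y ⇒ x = y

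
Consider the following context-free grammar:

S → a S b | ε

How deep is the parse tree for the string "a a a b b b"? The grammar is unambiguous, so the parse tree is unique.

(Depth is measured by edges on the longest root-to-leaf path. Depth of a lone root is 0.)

4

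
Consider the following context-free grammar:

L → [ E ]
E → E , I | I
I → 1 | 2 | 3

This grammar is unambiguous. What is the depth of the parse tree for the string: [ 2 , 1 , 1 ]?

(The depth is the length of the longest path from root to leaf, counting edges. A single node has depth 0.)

5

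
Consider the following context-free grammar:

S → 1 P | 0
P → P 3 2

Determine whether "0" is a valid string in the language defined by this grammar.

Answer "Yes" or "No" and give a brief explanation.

Yes - a valid derivation exists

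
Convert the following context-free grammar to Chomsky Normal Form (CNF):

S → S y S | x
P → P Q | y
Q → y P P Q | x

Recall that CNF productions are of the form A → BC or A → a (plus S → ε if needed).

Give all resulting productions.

TY → y; S → x; P → y; Q → x; S → S X0; X0 → TY S; P → P Q; Q → TY X1; X1 → P X2; X2 → P Q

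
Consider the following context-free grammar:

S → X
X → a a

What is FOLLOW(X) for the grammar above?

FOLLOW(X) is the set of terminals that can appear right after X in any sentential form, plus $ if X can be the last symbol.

We compute FOLLOW(X) using the standard algorithm.
FOLLOW(S) starts with {$}.
FIRST(S) = {a}
FIRST(X) = {a}
FOLLOW(S) = {$}
FOLLOW(X) = {$}
Therefore, FOLLOW(X) = {$}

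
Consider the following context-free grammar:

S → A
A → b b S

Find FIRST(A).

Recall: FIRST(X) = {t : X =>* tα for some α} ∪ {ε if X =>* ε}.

We compute FIRST(A) using the standard algorithm.
FIRST(A) = {b}
FIRST(S) = {b}
Therefore, FIRST(A) = {b}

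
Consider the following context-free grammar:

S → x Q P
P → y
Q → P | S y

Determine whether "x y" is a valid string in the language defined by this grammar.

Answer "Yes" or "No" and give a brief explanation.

No - no valid derivation exists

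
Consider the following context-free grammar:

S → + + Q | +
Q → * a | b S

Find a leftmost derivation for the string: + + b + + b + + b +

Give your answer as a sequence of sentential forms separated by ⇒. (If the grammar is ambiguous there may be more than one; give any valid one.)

S ⇒ + + Q ⇒ + + b S ⇒ + + b + + Q ⇒ + + b + + b S ⇒ + + b + + b + + Q ⇒ + + b + + b + + b S ⇒ + + b + + b + + b +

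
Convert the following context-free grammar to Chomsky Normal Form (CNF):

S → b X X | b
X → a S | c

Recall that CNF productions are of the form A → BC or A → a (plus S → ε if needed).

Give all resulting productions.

TB → b; S → b; TA → a; X → c; S → TB X0; X0 → X X; X → TA S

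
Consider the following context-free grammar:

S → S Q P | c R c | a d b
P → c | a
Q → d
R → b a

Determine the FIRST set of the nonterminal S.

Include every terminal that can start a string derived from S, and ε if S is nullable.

We compute FIRST(S) using the standard algorithm.
FIRST(P) = {a, c}
FIRST(Q) = {d}
FIRST(R) = {b}
FIRST(S) = {a, c}
Therefore, FIRST(S) = {a, c}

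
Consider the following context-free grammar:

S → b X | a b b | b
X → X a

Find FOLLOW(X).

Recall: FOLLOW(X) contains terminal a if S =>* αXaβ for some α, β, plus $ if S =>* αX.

We compute FOLLOW(X) using the standard algorithm.
FOLLOW(S) starts with {$}.
FIRST(S) = {a, b}
FIRST(X) = {}
FOLLOW(S) = {$}
FOLLOW(X) = {$, a}
Therefore, FOLLOW(X) = {$, a}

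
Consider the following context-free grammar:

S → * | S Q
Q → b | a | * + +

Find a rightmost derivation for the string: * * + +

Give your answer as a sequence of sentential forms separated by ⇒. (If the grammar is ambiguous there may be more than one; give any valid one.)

S ⇒ S Q ⇒ S * + + ⇒ * * + +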